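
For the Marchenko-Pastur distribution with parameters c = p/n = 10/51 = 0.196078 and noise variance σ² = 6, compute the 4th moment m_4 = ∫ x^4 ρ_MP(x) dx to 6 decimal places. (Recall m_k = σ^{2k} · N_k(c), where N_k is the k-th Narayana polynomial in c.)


E[X⁴] = σ⁸ (1 + 6c + 6c² + c³) (fourth MP moment). With σ² = 6 (so σ⁸ = 1296) and c = 10/51 = 0.196078: E[X⁴] = 1296 · (1 + 6·0.196078 + 6·(0.196078)² + (0.196078)³) = 1296 · 2.414690.

So E[X^4] = 3129.437818.


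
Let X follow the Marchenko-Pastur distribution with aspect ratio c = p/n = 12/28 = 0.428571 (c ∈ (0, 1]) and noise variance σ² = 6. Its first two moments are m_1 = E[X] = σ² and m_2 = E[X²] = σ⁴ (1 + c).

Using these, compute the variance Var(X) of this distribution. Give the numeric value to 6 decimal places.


m_1 = E[X] = σ² = 6, so m_1² = 36.
m_2 = E[X²] = σ⁴ (1 + c) = 36 · (1 + 0.428571) = 36 · 1.428571 = 51.428571.
(Note m_2 − m_1² simplifies to c · σ⁴ = 0.428571 · 36.)

Var(X) = m_2 − m_1² = 51.428571 − 36 = 15.428571.


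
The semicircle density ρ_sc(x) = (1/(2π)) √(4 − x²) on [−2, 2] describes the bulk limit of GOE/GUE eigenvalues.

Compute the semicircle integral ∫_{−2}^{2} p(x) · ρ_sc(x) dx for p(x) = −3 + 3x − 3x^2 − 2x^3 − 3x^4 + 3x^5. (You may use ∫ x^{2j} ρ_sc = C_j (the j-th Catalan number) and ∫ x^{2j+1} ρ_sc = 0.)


Write p(x) = Σ a_i x^i, split into monomials and integrate each against ρ_sc separately.
Using ∫ x^{2j} ρ_sc = C_j = (1/(j+1)) C(2j, j) (Catalan numbers) and ∫ x^{2j+1} ρ_sc = 0 (odd monomials vanish by symmetry):
  i = 0 (even): a_0 · C_{0} = -3 · 1 = -3
  i = 1 (odd): ∫ x^1 ρ_sc = 0 (vanishes)
  i = 2 (even): a_2 · C_{1} = -3 · 1 = -3
  i = 3 (odd): ∫ x^3 ρ_sc = 0 (vanishes)
  i = 4 (even): a_4 · C_{2} = -3 · 2 = -6
  i = 5 (odd): ∫ x^5 ρ_sc = 0 (vanishes)

Summing the contributions: ∫_{−2}^{2} p(x) ρ_sc(x) dx = (-3) + (-3) + (-6) = -12.


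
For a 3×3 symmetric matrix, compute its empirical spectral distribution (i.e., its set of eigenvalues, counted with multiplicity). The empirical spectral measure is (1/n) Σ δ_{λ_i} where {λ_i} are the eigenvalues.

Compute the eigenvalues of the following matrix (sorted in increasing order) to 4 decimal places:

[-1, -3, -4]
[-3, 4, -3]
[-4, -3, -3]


Since M is real symmetric, all three eigenvalues are real; they are the roots of det(λI − M) = λ³ − (tr M) λ² + s λ − det M, where s is the sum of the principal 2×2 minors.
tr M = -1 + 4 + (-3) = 0.
s = ((-1)·4 − (-3)²) + ((-1)·(-3) − (-4)²) + (4·(-3) − (-3)²) = -13 + (-13) + (-21) = -47.
det M (expand along row 1) = (-1)·(-21) − (-3)·(-3) + (-4)·25 = -88.
Characteristic polynomial: λ³ − 47λ + 88 = 0.
Substitute λ = y + (tr M)/3 = y + 0.000000 to remove the quadratic term: y³ + p·y + q = 0 with p = s − (tr M)²/3 = -47.000000 and q = −2(tr M)³/27 + (tr M)·s/3 − det M = 88.000000.
Three real roots ⇒ use the trigonometric (Viète) form: r = 2√(−p/3) = 7.916228, φ = arccos(3q/(p·r)) = arccos(-0.709558) = 2.359667 rad.
y_k = r·cos(φ/3 − 2πk/3) for k = 0, 1, 2 gives y = 5.591136, 2.057719, -7.648855.
λ_k = y_k + 0.000000 gives λ = 5.5911, 2.0577, -7.6489 (check: the sum is 0.0000 = tr M).

Eigenvalues sorted in increasing order: [-7.6489, 2.0577, 5.5911].


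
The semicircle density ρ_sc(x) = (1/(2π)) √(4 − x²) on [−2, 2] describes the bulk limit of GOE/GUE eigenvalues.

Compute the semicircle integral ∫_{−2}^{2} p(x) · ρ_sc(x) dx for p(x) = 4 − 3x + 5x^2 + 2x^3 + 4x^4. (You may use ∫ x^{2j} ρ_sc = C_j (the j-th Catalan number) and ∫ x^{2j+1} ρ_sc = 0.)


Write p(x) = Σ a_i x^i, split into monomials and integrate each against ρ_sc separately.
Using ∫ x^{2j} ρ_sc = C_j = (1/(j+1)) C(2j, j) (Catalan numbers) and ∫ x^{2j+1} ρ_sc = 0 (odd monomials vanish by symmetry):
  i = 0 (even): a_0 · C_{0} = 4 · 1 = 4
  i = 1 (odd): ∫ x^1 ρ_sc = 0 (vanishes)
  i = 2 (even): a_2 · C_{1} = 5 · 1 = 5
  i = 3 (odd): ∫ x^3 ρ_sc = 0 (vanishes)
  i = 4 (even): a_4 · C_{2} = 4 · 2 = 8

Summing the contributions: ∫_{−2}^{2} p(x) ρ_sc(x) dx = 4 + 5 + 8 = 17.


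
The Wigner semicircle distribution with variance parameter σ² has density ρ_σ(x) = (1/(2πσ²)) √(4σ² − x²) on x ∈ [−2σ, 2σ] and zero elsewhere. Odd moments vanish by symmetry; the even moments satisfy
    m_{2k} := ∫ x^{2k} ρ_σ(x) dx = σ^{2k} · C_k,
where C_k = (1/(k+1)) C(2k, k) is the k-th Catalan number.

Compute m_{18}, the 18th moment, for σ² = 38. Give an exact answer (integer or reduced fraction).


By the scaled semicircle moment identity, m_{2k} = σ^{2k} · C_k with k = 9.
C_9 = (1/(k+1)) · C(2k, k) = (1/10) · C(18, 9) = (1/10) · 48620 = 4862.
σ^{2k} = (σ²)^k = (38)^9 = 165216101262848.

Therefore m_{18} = σ^{18} · C_9 = 165216101262848 · 4862 = 803280684339966976.


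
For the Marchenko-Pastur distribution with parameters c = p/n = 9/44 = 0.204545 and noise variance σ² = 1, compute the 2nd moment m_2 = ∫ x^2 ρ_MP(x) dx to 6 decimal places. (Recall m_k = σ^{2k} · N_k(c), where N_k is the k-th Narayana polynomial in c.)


E[X²] = σ⁴ (1 + c) (second MP moment). With σ² = 1 (so σ⁴ = 1) and c = 9/44 = 0.204545: E[X²] = 1 · (1 + 0.204545) = 1 · 1.204545.

So E[X^2] = 1.204545.


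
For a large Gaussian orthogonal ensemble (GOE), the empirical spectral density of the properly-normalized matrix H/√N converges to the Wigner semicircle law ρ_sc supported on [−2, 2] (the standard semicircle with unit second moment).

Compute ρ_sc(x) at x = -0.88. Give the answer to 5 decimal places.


ρ_sc(x) = (1/(2π)) √(4 − x²). With x = -0.88:
  4 − x² = 4 − (-0.88)² = 4 − 0.774400 = 3.225600.
  √(4 − x²) = 1.795996.
  1/(2π) = 0.159155.
  ρ_sc(-0.88) = 0.159155 · 1.795996 = 0.285842.

Rounded to 5 decimal places: ρ_sc(-0.88) ≈ 0.28584.


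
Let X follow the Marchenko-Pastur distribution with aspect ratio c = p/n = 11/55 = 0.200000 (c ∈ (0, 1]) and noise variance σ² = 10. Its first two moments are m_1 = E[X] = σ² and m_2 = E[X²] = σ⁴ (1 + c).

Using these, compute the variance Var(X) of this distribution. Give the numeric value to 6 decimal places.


m_1 = E[X] = σ² = 10, so m_1² = 100.
m_2 = E[X²] = σ⁴ (1 + c) = 100 · (1 + 0.200000) = 100 · 1.200000 = 120.000000.
(Note m_2 − m_1² simplifies to c · σ⁴ = 0.200000 · 100.)

Var(X) = m_2 − m_1² = 120.000000 − 100 = 20.000000.


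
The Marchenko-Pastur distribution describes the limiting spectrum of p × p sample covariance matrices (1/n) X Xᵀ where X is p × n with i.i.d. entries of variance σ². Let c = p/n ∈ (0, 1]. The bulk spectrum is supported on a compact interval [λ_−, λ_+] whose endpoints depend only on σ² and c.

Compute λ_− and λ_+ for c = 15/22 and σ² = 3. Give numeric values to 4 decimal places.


c = 15/22 = 0.681818; √c = 0.825723.
λ_− = σ² (1 − √c)² = 3 · (1 − 0.825723)² = 3 · (0.174277)² = 0.091118.
λ_+ = σ² (1 + √c)² = 3 · (1 + 0.825723)² = 3 · (1.825723)² = 9.999791.

Rounded to 4 decimal places: λ_− ≈ 0.0911, λ_+ ≈ 9.9998.


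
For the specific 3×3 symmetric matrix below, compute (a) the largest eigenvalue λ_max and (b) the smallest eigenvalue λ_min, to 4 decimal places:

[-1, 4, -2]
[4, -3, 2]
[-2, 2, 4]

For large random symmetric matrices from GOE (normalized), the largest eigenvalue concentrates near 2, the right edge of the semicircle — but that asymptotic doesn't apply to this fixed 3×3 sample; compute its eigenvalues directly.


Since M is real symmetric, all three eigenvalues are real; they are the roots of det(λI − M) = λ³ − (tr M) λ² + s λ − det M, where s is the sum of the principal 2×2 minors.
tr M = -1 + (-3) + 4 = 0.
s = ((-1)·(-3) − 4²) + ((-1)·4 − (-2)²) + ((-3)·4 − 2²) = -13 + (-8) + (-16) = -37.
det M (expand along row 1) = (-1)·(-16) − 4·20 + (-2)·2 = -68.
Characteristic polynomial: λ³ − 37λ + 68 = 0.
Substitute λ = y + (tr M)/3 = y + 0.000000 to remove the quadratic term: y³ + p·y + q = 0 with p = s − (tr M)²/3 = -37.000000 and q = −2(tr M)³/27 + (tr M)·s/3 − det M = 68.000000.
Three real roots ⇒ use the trigonometric (Viète) form: r = 2√(−p/3) = 7.023769, φ = arccos(3q/(p·r)) = arccos(-0.784979) = 2.473459 rad.
y_k = r·cos(φ/3 − 2πk/3) for k = 0, 1, 2 gives y = 4.768677, 2.081621, -6.850298.
λ_k = y_k + 0.000000 gives λ = 4.7687, 2.0816, -6.8503 (check: the sum is 0.0000 = tr M).

Hence λ_max = 4.7687 and λ_min = -6.8503.


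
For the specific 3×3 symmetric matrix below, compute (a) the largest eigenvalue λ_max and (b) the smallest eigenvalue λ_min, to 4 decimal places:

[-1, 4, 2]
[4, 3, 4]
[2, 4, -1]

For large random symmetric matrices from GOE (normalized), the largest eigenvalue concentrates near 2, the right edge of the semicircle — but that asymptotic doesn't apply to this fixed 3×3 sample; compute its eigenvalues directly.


Since M is real symmetric, all three eigenvalues are real; they are the roots of det(λI − M) = λ³ − (tr M) λ² + s λ − det M, where s is the sum of the principal 2×2 minors.
tr M = -1 + 3 + (-1) = 1.
s = ((-1)·3 − 4²) + ((-1)·(-1) − 2²) + (3·(-1) − 4²) = -19 + (-3) + (-19) = -41.
det M (expand along row 1) = (-1)·(-19) − 4·(-12) + 2·10 = 87.
Characteristic polynomial: λ³ − λ² − 41λ − 87 = 0.
Substitute λ = y + (tr M)/3 = y + 0.333333 to remove the quadratic term: y³ + p·y + q = 0 with p = s − (tr M)²/3 = -41.333333 and q = −2(tr M)³/27 + (tr M)·s/3 − det M = -100.740741.
Three real roots ⇒ use the trigonometric (Viète) form: r = 2√(−p/3) = 7.423686, φ = arccos(3q/(p·r)) = arccos(0.984932) = 0.173814 rad.
y_k = r·cos(φ/3 − 2πk/3) for k = 0, 1, 2 gives y = 7.411229, -3.333333, -4.077896.
λ_k = y_k + 0.333333 gives λ = 7.7446, -3.0000, -3.7446 (check: the sum is 1.0000 = tr M).

Hence λ_max = 7.7446 and λ_min = -3.7446.


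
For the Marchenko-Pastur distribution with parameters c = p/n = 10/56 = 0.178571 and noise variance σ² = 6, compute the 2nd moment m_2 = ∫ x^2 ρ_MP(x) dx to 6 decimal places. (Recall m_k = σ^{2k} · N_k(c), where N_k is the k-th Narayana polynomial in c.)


E[X²] = σ⁴ (1 + c) (second MP moment). With σ² = 6 (so σ⁴ = 36) and c = 10/56 = 0.178571: E[X²] = 36 · (1 + 0.178571) = 36 · 1.178571.

So E[X^2] = 42.428571.


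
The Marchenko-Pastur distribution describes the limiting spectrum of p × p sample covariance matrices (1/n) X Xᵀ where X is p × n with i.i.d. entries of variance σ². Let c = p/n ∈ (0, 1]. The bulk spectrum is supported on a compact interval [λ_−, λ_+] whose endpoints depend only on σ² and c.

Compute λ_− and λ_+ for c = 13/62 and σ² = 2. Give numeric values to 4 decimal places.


c = 13/62 = 0.209677; √c = 0.457905.
λ_− = σ² (1 − √c)² = 2 · (1 − 0.457905)² = 2 · (0.542095)² = 0.587733.
λ_+ = σ² (1 + √c)² = 2 · (1 + 0.457905)² = 2 · (1.457905)² = 4.250977.

Rounded to 4 decimal places: λ_− ≈ 0.5877, λ_+ ≈ 4.2510.


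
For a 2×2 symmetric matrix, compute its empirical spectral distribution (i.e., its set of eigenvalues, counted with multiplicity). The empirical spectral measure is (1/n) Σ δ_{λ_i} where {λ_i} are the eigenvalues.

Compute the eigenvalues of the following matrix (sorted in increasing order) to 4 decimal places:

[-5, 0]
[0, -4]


Since M is real symmetric, both eigenvalues are real; they are the roots of det(λI − M) = λ² − (tr M) λ + det M.
tr M = -5 + (-4) = -9.
det M = (-5)·(-4) − 0² = 20 − 0 = 20.
Characteristic polynomial: λ² + 9λ + 20 = 0.
Discriminant Δ = (tr M)² − 4·det M = 81 − 80 = 1; √Δ = 1.000000.
λ = (tr M ± √Δ)/2 = (-9 ± 1.000000)/2, giving (tr M − √Δ)/2 = -5.0000 and (tr M + √Δ)/2 = -4.0000.

Eigenvalues sorted in increasing order: [-5.0000, -4.0000].


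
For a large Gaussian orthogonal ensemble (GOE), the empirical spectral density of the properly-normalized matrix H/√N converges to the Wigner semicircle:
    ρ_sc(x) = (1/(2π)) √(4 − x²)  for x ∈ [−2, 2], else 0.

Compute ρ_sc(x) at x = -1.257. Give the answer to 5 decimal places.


ρ_sc(x) = (1/(2π)) √(4 − x²). With x = -1.257:
  4 − x² = 4 − (-1.257)² = 4 − 1.580049 = 2.419951.
  √(4 − x²) = 1.555619.
  1/(2π) = 0.159155.
  ρ_sc(-1.257) = 0.159155 · 1.555619 = 0.247584.

Rounded to 5 decimal places: ρ_sc(-1.257) ≈ 0.24758.


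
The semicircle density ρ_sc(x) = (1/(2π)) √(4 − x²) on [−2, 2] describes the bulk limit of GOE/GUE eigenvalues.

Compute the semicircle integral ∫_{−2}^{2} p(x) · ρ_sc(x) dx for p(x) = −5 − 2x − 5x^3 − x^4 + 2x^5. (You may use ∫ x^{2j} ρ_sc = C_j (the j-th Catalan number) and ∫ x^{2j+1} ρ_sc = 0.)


Write p(x) = Σ a_i x^i, split into monomials and integrate each against ρ_sc separately.
Using ∫ x^{2j} ρ_sc = C_j = (1/(j+1)) C(2j, j) (Catalan numbers) and ∫ x^{2j+1} ρ_sc = 0 (odd monomials vanish by symmetry):
  i = 0 (even): a_0 · C_{0} = -5 · 1 = -5
  i = 1 (odd): ∫ x^1 ρ_sc = 0 (vanishes)
  i = 3 (odd): ∫ x^3 ρ_sc = 0 (vanishes)
  i = 4 (even): a_4 · C_{2} = -1 · 2 = -2
  i = 5 (odd): ∫ x^5 ρ_sc = 0 (vanishes)

Summing the contributions: ∫_{−2}^{2} p(x) ρ_sc(x) dx = (-5) + (-2) = -7.


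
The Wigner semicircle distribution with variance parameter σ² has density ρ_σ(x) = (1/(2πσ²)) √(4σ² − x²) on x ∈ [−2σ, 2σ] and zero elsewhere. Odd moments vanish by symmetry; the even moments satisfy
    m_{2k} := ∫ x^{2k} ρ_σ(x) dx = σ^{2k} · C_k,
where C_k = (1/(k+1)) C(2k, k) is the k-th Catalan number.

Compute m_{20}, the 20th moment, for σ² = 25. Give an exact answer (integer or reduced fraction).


By the scaled semicircle moment identity, m_{2k} = σ^{2k} · C_k with k = 10.
C_10 = (1/(k+1)) · C(2k, k) = (1/11) · C(20, 10) = (1/11) · 184756 = 16796.
σ^{2k} = (σ²)^k = (25)^10 = 95367431640625.

Therefore m_{20} = σ^{20} · C_10 = 95367431640625 · 16796 = 1601791381835937500.


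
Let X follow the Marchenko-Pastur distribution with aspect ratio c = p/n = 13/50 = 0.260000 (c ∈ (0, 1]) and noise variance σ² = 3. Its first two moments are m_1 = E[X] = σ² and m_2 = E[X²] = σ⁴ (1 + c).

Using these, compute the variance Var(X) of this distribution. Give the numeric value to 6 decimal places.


m_1 = E[X] = σ² = 3, so m_1² = 9.
m_2 = E[X²] = σ⁴ (1 + c) = 9 · (1 + 0.260000) = 9 · 1.260000 = 11.340000.
(Note m_2 − m_1² simplifies to c · σ⁴ = 0.260000 · 9.)

Var(X) = m_2 − m_1² = 11.340000 − 9 = 2.340000.


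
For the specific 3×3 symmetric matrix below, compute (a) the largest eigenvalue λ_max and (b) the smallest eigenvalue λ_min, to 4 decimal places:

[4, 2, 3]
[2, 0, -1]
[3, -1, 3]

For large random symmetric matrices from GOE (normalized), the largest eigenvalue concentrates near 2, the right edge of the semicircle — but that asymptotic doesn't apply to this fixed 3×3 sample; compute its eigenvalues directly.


Since M is real symmetric, all three eigenvalues are real; they are the roots of det(λI − M) = λ³ − (tr M) λ² + s λ − det M, where s is the sum of the principal 2×2 minors.
tr M = 4 + 0 + 3 = 7.
s = (4·0 − 2²) + (4·3 − 3²) + (0·3 − (-1)²) = -4 + 3 + (-1) = -2.
det M (expand along row 1) = 4·(-1) − 2·9 + 3·(-2) = -28.
Characteristic polynomial: λ³ − 7λ² − 2λ + 28 = 0.
Substitute λ = y + (tr M)/3 = y + 2.333333 to remove the quadratic term: y³ + p·y + q = 0 with p = s − (tr M)²/3 = -18.333333 and q = −2(tr M)³/27 + (tr M)·s/3 − det M = -2.074074.
Three real roots ⇒ use the trigonometric (Viète) form: r = 2√(−p/3) = 4.944132, φ = arccos(3q/(p·r)) = arccos(0.068646) = 1.502096 rad.
y_k = r·cos(φ/3 − 2πk/3) for k = 0, 1, 2 gives y = 4.337227, -0.113210, -4.224016.
λ_k = y_k + 2.333333 gives λ = 6.6706, 2.2201, -1.8907 (check: the sum is 7.0000 = tr M).

Hence λ_max = 6.6706 and λ_min = -1.8907.


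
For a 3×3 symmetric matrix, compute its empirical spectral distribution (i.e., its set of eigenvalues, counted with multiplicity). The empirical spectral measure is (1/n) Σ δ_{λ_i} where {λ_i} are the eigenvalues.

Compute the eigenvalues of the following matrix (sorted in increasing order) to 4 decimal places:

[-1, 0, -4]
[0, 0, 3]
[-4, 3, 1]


Since M is real symmetric, all three eigenvalues are real; they are the roots of det(λI − M) = λ³ − (tr M) λ² + s λ − det M, where s is the sum of the principal 2×2 minors.
tr M = -1 + 0 + 1 = 0.
s = ((-1)·0 − 0²) + ((-1)·1 − (-4)²) + (0·1 − 3²) = 0 + (-17) + (-9) = -26.
det M (expand along row 1) = (-1)·(-9) − 0·12 + (-4)·0 = 9.
Characteristic polynomial: λ³ − 26λ − 9 = 0.
Substitute λ = y + (tr M)/3 = y + 0.000000 to remove the quadratic term: y³ + p·y + q = 0 with p = s − (tr M)²/3 = -26.000000 and q = −2(tr M)³/27 + (tr M)·s/3 − det M = -9.000000.
Three real roots ⇒ use the trigonometric (Viète) form: r = 2√(−p/3) = 5.887841, φ = arccos(3q/(p·r)) = arccos(0.176374) = 1.393495 rad.
y_k = r·cos(φ/3 − 2πk/3) for k = 0, 1, 2 gives y = 5.264003, -0.347772, -4.916231.
λ_k = y_k + 0.000000 gives λ = 5.2640, -0.3478, -4.9162 (check: the sum is 0.0000 = tr M).

Eigenvalues sorted in increasing order: [-4.9162, -0.3478, 5.2640].


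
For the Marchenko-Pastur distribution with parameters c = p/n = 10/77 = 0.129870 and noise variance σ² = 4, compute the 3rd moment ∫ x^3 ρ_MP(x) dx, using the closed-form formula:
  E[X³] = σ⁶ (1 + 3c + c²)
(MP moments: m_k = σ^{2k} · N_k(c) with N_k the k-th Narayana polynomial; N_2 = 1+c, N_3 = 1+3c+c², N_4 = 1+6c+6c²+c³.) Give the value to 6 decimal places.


E[X³] = σ⁶ (1 + 3c + c²) (third MP moment). With σ² = 4 (so σ⁶ = 64) and c = 10/77 = 0.129870: E[X³] = 64 · (1 + 3·0.129870 + (0.129870)²) = 64 · 1.406477.

So E[X^3] = 90.014505.


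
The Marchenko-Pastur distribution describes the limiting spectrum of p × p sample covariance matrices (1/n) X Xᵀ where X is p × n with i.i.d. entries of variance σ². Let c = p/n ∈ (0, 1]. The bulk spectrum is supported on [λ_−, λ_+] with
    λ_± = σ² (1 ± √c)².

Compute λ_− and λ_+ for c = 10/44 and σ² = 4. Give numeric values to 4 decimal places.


c = 10/44 = 0.227273; √c = 0.476731.
λ_− = σ² (1 − √c)² = 4 · (1 − 0.476731)² = 4 · (0.523269)² = 1.095241.
λ_+ = σ² (1 + √c)² = 4 · (1 + 0.476731)² = 4 · (1.476731)² = 8.722941.

Rounded to 4 decimal places: λ_− ≈ 1.0952, λ_+ ≈ 8.7229.


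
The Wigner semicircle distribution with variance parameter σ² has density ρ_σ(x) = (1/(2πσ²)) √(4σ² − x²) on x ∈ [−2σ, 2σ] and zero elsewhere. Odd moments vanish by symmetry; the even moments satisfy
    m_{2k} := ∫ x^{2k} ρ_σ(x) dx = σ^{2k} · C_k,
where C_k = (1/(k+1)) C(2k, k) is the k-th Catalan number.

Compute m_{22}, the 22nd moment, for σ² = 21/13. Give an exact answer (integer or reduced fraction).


By the scaled semicircle moment identity, m_{2k} = σ^{2k} · C_k with k = 11.
C_11 = (1/(k+1)) · C(2k, k) = (1/12) · C(22, 11) = (1/12) · 705432 = 58786.
σ^{2k} = (σ²)^k = (21/13)^11 = 350277500542221/1792160394037.

Therefore m_{22} = σ^{22} · C_11 = (350277500542221/1792160394037) · 58786 = 1583954857451923362/137858491849.


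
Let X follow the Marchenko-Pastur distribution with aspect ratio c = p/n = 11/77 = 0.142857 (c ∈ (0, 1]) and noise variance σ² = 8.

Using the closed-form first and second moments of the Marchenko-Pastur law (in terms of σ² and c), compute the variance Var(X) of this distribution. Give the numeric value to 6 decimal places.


Recall the MP moments m_1 = E[X] = σ² and m_2 = E[X²] = σ⁴ (1 + c).
m_1 = E[X] = σ² = 8, so m_1² = 64.
m_2 = E[X²] = σ⁴ (1 + c) = 64 · (1 + 0.142857) = 64 · 1.142857 = 73.142857.
(Note m_2 − m_1² simplifies to c · σ⁴ = 0.142857 · 64.)

Var(X) = m_2 − m_1² = 73.142857 − 64 = 9.142857.


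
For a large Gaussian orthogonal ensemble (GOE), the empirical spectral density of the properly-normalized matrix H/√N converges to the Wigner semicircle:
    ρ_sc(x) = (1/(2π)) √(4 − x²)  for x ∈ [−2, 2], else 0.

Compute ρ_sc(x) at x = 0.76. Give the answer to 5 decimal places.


ρ_sc(x) = (1/(2π)) √(4 − x²). With x = 0.76:
  4 − x² = 4 − (0.76)² = 4 − 0.577600 = 3.422400.
  √(4 − x²) = 1.849973.
  1/(2π) = 0.159155.
  ρ_sc(0.76) = 0.159155 · 1.849973 = 0.294432.

Rounded to 5 decimal places: ρ_sc(0.76) ≈ 0.29443.


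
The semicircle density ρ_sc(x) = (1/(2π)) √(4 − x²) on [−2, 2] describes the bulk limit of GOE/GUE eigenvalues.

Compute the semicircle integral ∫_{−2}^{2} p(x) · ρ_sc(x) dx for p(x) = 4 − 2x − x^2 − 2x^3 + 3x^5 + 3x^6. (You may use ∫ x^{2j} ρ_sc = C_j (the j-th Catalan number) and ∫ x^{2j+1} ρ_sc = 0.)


Write p(x) = Σ a_i x^i, split into monomials and integrate each against ρ_sc separately.
Using ∫ x^{2j} ρ_sc = C_j = (1/(j+1)) C(2j, j) (Catalan numbers) and ∫ x^{2j+1} ρ_sc = 0 (odd monomials vanish by symmetry):
  i = 0 (even): a_0 · C_{0} = 4 · 1 = 4
  i = 1 (odd): ∫ x^1 ρ_sc = 0 (vanishes)
  i = 2 (even): a_2 · C_{1} = -1 · 1 = -1
  i = 3 (odd): ∫ x^3 ρ_sc = 0 (vanishes)
  i = 5 (odd): ∫ x^5 ρ_sc = 0 (vanishes)
  i = 6 (even): a_6 · C_{3} = 3 · 5 = 15

Summing the contributions: ∫_{−2}^{2} p(x) ρ_sc(x) dx = 4 + (-1) + 15 = 18.


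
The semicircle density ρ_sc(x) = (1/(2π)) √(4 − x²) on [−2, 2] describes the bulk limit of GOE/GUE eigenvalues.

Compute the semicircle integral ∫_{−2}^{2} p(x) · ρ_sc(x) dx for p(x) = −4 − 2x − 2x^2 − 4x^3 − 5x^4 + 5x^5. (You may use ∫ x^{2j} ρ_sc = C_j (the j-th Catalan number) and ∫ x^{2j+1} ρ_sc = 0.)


Write p(x) = Σ a_i x^i, split into monomials and integrate each against ρ_sc separately.
Using ∫ x^{2j} ρ_sc = C_j = (1/(j+1)) C(2j, j) (Catalan numbers) and ∫ x^{2j+1} ρ_sc = 0 (odd monomials vanish by symmetry):
  i = 0 (even): a_0 · C_{0} = -4 · 1 = -4
  i = 1 (odd): ∫ x^1 ρ_sc = 0 (vanishes)
  i = 2 (even): a_2 · C_{1} = -2 · 1 = -2
  i = 3 (odd): ∫ x^3 ρ_sc = 0 (vanishes)
  i = 4 (even): a_4 · C_{2} = -5 · 2 = -10
  i = 5 (odd): ∫ x^5 ρ_sc = 0 (vanishes)

Summing the contributions: ∫_{−2}^{2} p(x) ρ_sc(x) dx = (-4) + (-2) + (-10) = -16.


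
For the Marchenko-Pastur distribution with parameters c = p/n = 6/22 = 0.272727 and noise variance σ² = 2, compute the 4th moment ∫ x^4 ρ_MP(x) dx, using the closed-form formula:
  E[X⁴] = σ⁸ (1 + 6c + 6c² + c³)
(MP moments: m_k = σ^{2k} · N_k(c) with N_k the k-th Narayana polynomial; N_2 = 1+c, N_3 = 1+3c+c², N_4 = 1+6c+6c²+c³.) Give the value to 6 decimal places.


E[X⁴] = σ⁸ (1 + 6c + 6c² + c³) (fourth MP moment). With σ² = 2 (so σ⁸ = 16) and c = 6/22 = 0.272727: E[X⁴] = 16 · (1 + 6·0.272727 + 6·(0.272727)² + (0.272727)³) = 16 · 3.102930.

So E[X^4] = 49.646882.


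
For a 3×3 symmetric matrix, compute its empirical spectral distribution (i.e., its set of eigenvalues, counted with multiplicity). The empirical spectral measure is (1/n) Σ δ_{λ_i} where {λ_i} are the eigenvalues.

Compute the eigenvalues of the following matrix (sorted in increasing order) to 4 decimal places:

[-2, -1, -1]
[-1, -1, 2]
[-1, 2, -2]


Since M is real symmetric, all three eigenvalues are real; they are the roots of det(λI − M) = λ³ − (tr M) λ² + s λ − det M, where s is the sum of the principal 2×2 minors.
tr M = -2 + (-1) + (-2) = -5.
s = ((-2)·(-1) − (-1)²) + ((-2)·(-2) − (-1)²) + ((-1)·(-2) − 2²) = 1 + 3 + (-2) = 2.
det M (expand along row 1) = (-2)·(-2) − (-1)·4 + (-1)·(-3) = 11.
Characteristic polynomial: λ³ + 5λ² + 2λ − 11 = 0.
Substitute λ = y + (tr M)/3 = y − 1.666667 to remove the quadratic term: y³ + p·y + q = 0 with p = s − (tr M)²/3 = -6.333333 and q = −2(tr M)³/27 + (tr M)·s/3 − det M = -5.074074.
Three real roots ⇒ use the trigonometric (Viète) form: r = 2√(−p/3) = 2.905933, φ = arccos(3q/(p·r)) = arccos(0.827104) = 0.596861 rad.
y_k = r·cos(φ/3 − 2πk/3) for k = 0, 1, 2 gives y = 2.848610, -0.926913, -1.921697.
λ_k = y_k − 1.666667 gives λ = 1.1819, -2.5936, -3.5884 (check: the sum is -5.0000 = tr M).

Eigenvalues sorted in increasing order: [-3.5884, -2.5936, 1.1819].


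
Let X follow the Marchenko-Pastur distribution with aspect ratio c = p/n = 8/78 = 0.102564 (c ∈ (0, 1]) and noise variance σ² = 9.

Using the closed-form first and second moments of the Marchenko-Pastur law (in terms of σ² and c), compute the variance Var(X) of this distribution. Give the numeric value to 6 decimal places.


Recall the MP moments m_1 = E[X] = σ² and m_2 = E[X²] = σ⁴ (1 + c).
m_1 = E[X] = σ² = 9, so m_1² = 81.
m_2 = E[X²] = σ⁴ (1 + c) = 81 · (1 + 0.102564) = 81 · 1.102564 = 89.307692.
(Note m_2 − m_1² simplifies to c · σ⁴ = 0.102564 · 81.)

Var(X) = m_2 − m_1² = 89.307692 − 81 = 8.307692.


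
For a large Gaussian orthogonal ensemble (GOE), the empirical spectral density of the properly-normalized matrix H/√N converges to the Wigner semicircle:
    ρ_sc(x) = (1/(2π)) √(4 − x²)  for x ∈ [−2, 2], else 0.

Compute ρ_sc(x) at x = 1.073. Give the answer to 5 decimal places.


ρ_sc(x) = (1/(2π)) √(4 − x²). With x = 1.073:
  4 − x² = 4 − (1.073)² = 4 − 1.151329 = 2.848671.
  √(4 − x²) = 1.687801.
  1/(2π) = 0.159155.
  ρ_sc(1.073) = 0.159155 · 1.687801 = 0.268622.

Rounded to 5 decimal places: ρ_sc(1.073) ≈ 0.26862.


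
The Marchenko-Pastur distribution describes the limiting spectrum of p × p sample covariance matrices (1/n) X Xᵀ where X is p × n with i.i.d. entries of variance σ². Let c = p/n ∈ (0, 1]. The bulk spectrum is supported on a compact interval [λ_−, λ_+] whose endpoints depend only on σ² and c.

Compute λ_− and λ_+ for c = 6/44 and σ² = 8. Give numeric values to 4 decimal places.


c = 6/44 = 0.136364; √c = 0.369274.
λ_− = σ² (1 − √c)² = 8 · (1 − 0.369274)² = 8 · (0.630726)² = 3.182518.
λ_+ = σ² (1 + √c)² = 8 · (1 + 0.369274)² = 8 · (1.369274)² = 14.999301.

Rounded to 4 decimal places: λ_− ≈ 3.1825, λ_+ ≈ 14.9993.


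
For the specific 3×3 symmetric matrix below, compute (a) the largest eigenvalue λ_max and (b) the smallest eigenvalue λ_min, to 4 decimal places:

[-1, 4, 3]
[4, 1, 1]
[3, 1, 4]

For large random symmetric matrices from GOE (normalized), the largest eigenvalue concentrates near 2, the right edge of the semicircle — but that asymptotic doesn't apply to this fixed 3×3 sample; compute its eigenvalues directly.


Since M is real symmetric, all three eigenvalues are real; they are the roots of det(λI − M) = λ³ − (tr M) λ² + s λ − det M, where s is the sum of the principal 2×2 minors.
tr M = -1 + 1 + 4 = 4.
s = ((-1)·1 − 4²) + ((-1)·4 − 3²) + (1·4 − 1²) = -17 + (-13) + 3 = -27.
det M (expand along row 1) = (-1)·3 − 4·13 + 3·1 = -52.
Characteristic polynomial: λ³ − 4λ² − 27λ + 52 = 0.
Substitute λ = y + (tr M)/3 = y + 1.333333 to remove the quadratic term: y³ + p·y + q = 0 with p = s − (tr M)²/3 = -32.333333 and q = −2(tr M)³/27 + (tr M)·s/3 − det M = 11.259259.
Three real roots ⇒ use the trigonometric (Viète) form: r = 2√(−p/3) = 6.565905, φ = arccos(3q/(p·r)) = arccos(-0.159106) = 1.730581 rad.
y_k = r·cos(φ/3 − 2πk/3) for k = 0, 1, 2 gives y = 5.503405, 0.349545, -5.852950.
λ_k = y_k + 1.333333 gives λ = 6.8367, 1.6829, -4.5196 (check: the sum is 4.0000 = tr M).

Hence λ_max = 6.8367 and λ_min = -4.5196.


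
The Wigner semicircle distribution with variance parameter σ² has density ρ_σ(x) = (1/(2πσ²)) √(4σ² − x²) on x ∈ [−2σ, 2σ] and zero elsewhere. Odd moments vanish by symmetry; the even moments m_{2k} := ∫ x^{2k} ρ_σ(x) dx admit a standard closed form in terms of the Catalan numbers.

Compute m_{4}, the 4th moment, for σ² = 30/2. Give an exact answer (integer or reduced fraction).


By the scaled semicircle moment identity, m_{2k} = σ^{2k} · C_k with k = 2.
C_2 = (1/(k+1)) · C(2k, k) = (1/3) · C(4, 2) = (1/3) · 6 = 2.
σ^{2k} = (σ²)^k = (30/2)^2 = 225.

Therefore m_{4} = σ^{4} · C_2 = 225 · 2 = 450.


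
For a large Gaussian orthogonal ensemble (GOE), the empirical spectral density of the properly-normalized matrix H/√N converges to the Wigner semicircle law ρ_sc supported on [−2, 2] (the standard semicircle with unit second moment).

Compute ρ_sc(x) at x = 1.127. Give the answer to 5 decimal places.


ρ_sc(x) = (1/(2π)) √(4 − x²). With x = 1.127:
  4 − x² = 4 − (1.127)² = 4 − 1.270129 = 2.729871.
  √(4 − x²) = 1.652232.
  1/(2π) = 0.159155.
  ρ_sc(1.127) = 0.159155 · 1.652232 = 0.262961.

Rounded to 5 decimal places: ρ_sc(1.127) ≈ 0.26296.


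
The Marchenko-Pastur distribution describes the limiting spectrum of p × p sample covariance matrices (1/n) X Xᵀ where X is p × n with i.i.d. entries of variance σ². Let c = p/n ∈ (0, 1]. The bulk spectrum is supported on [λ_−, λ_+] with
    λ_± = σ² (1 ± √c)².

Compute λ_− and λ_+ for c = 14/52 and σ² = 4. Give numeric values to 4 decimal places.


c = 14/52 = 0.269231; √c = 0.518875.
λ_− = σ² (1 − √c)² = 4 · (1 − 0.518875)² = 4 · (0.481125)² = 0.925927.
λ_+ = σ² (1 + √c)² = 4 · (1 + 0.518875)² = 4 · (1.518875)² = 9.227919.

Rounded to 4 decimal places: λ_− ≈ 0.9259, λ_+ ≈ 9.2279.


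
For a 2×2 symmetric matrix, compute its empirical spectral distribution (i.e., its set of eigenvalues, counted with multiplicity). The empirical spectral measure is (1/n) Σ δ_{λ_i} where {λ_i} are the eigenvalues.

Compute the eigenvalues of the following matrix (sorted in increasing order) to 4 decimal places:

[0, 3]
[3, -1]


Since M is real symmetric, both eigenvalues are real; they are the roots of det(λI − M) = λ² − (tr M) λ + det M.
tr M = 0 + (-1) = -1.
det M = 0·(-1) − 3² = 0 − 9 = -9.
Characteristic polynomial: λ² + λ − 9 = 0.
Discriminant Δ = (tr M)² − 4·det M = 1 − (-36) = 37; √Δ = 6.082763.
λ = (tr M ± √Δ)/2 = (-1 ± 6.082763)/2, giving (tr M − √Δ)/2 = -3.5414 and (tr M + √Δ)/2 = 2.5414.

Eigenvalues sorted in increasing order: [-3.5414, 2.5414].


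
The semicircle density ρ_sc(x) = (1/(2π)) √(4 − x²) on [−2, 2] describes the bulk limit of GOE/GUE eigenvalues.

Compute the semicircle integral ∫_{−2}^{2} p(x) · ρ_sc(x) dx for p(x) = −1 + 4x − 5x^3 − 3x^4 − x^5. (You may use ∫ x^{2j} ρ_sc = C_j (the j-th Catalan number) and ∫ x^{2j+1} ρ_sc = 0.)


Write p(x) = Σ a_i x^i, split into monomials and integrate each against ρ_sc separately.
Using ∫ x^{2j} ρ_sc = C_j = (1/(j+1)) C(2j, j) (Catalan numbers) and ∫ x^{2j+1} ρ_sc = 0 (odd monomials vanish by symmetry):
  i = 0 (even): a_0 · C_{0} = -1 · 1 = -1
  i = 1 (odd): ∫ x^1 ρ_sc = 0 (vanishes)
  i = 3 (odd): ∫ x^3 ρ_sc = 0 (vanishes)
  i = 4 (even): a_4 · C_{2} = -3 · 2 = -6
  i = 5 (odd): ∫ x^5 ρ_sc = 0 (vanishes)

Summing the contributions: ∫_{−2}^{2} p(x) ρ_sc(x) dx = (-1) + (-6) = -7.


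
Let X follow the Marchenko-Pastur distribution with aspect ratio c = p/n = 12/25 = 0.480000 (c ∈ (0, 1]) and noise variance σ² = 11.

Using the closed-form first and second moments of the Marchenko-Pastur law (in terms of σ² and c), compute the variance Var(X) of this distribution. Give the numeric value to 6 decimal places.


Recall the MP moments m_1 = E[X] = σ² and m_2 = E[X²] = σ⁴ (1 + c).
m_1 = E[X] = σ² = 11, so m_1² = 121.
m_2 = E[X²] = σ⁴ (1 + c) = 121 · (1 + 0.480000) = 121 · 1.480000 = 179.080000.
(Note m_2 − m_1² simplifies to c · σ⁴ = 0.480000 · 121.)

Var(X) = m_2 − m_1² = 179.080000 − 121 = 58.080000.


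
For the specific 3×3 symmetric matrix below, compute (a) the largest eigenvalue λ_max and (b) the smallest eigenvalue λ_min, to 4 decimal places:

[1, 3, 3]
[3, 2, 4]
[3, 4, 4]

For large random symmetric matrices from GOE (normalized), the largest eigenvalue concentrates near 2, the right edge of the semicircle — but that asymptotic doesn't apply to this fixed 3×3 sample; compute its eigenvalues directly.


Since M is real symmetric, all three eigenvalues are real; they are the roots of det(λI − M) = λ³ − (tr M) λ² + s λ − det M, where s is the sum of the principal 2×2 minors.
tr M = 1 + 2 + 4 = 7.
s = (1·2 − 3²) + (1·4 − 3²) + (2·4 − 4²) = -7 + (-5) + (-8) = -20.
det M (expand along row 1) = 1·(-8) − 3·0 + 3·6 = 10.
Characteristic polynomial: λ³ − 7λ² − 20λ − 10 = 0.
Substitute λ = y + (tr M)/3 = y + 2.333333 to remove the quadratic term: y³ + p·y + q = 0 with p = s − (tr M)²/3 = -36.333333 and q = −2(tr M)³/27 + (tr M)·s/3 − det M = -82.074074.
Three real roots ⇒ use the trigonometric (Viète) form: r = 2√(−p/3) = 6.960204, φ = arccos(3q/(p·r)) = arccos(0.973644) = 0.230100 rad.
y_k = r·cos(φ/3 − 2πk/3) for k = 0, 1, 2 gives y = 6.939741, -3.007998, -3.931743.
λ_k = y_k + 2.333333 gives λ = 9.2731, -0.6747, -1.5984 (check: the sum is 7.0000 = tr M).

Hence λ_max = 9.2731 and λ_min = -1.5984.


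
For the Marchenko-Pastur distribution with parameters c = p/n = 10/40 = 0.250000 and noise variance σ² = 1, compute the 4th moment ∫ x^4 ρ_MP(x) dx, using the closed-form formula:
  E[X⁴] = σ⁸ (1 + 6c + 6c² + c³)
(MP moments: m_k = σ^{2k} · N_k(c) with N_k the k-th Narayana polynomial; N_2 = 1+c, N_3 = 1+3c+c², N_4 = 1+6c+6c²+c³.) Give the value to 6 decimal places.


E[X⁴] = σ⁸ (1 + 6c + 6c² + c³) (fourth MP moment). With σ² = 1 (so σ⁸ = 1) and c = 10/40 = 0.250000: E[X⁴] = 1 · (1 + 6·0.250000 + 6·(0.250000)² + (0.250000)³) = 1 · 2.890625.

So E[X^4] = 2.890625.


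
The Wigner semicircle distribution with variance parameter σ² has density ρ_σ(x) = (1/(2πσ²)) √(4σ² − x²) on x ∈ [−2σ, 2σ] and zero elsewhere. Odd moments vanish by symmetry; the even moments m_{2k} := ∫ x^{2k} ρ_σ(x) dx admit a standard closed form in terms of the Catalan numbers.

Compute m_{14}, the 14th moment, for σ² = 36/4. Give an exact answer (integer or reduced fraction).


By the scaled semicircle moment identity, m_{2k} = σ^{2k} · C_k with k = 7.
C_7 = (1/(k+1)) · C(2k, k) = (1/8) · C(14, 7) = (1/8) · 3432 = 429.
σ^{2k} = (σ²)^k = (36/4)^7 = 4782969.

Therefore m_{14} = σ^{14} · C_7 = 4782969 · 429 = 2051893701.


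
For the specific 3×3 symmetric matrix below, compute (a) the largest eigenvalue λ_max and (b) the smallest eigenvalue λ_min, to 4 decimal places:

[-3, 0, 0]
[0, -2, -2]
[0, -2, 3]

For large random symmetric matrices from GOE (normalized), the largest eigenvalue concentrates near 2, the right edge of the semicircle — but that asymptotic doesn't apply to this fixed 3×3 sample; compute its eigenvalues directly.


Since M is real symmetric, all three eigenvalues are real; they are the roots of det(λI − M) = λ³ − (tr M) λ² + s λ − det M, where s is the sum of the principal 2×2 minors.
tr M = -3 + (-2) + 3 = -2.
s = ((-3)·(-2) − 0²) + ((-3)·3 − 0²) + ((-2)·3 − (-2)²) = 6 + (-9) + (-10) = -13.
det M (expand along row 1) = (-3)·(-10) − 0·0 + 0·0 = 30.
Characteristic polynomial: λ³ + 2λ² − 13λ − 30 = 0.
Substitute λ = y + (tr M)/3 = y − 0.666667 to remove the quadratic term: y³ + p·y + q = 0 with p = s − (tr M)²/3 = -14.333333 and q = −2(tr M)³/27 + (tr M)·s/3 − det M = -20.740741.
Three real roots ⇒ use the trigonometric (Viète) form: r = 2√(−p/3) = 4.371626, φ = arccos(3q/(p·r)) = arccos(0.993014) = 0.118273 rad.
y_k = r·cos(φ/3 − 2πk/3) for k = 0, 1, 2 gives y = 4.368229, -2.034895, -2.333333.
λ_k = y_k − 0.666667 gives λ = 3.7016, -2.7016, -3.0000 (check: the sum is -2.0000 = tr M).

Hence λ_max = 3.7016 and λ_min = -3.0000.


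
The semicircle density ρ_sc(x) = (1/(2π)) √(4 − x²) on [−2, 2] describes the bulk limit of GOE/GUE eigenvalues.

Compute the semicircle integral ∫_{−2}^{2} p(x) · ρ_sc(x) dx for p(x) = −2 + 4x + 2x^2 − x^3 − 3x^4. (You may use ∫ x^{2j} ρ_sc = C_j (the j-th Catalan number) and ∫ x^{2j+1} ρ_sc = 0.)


Write p(x) = Σ a_i x^i, split into monomials and integrate each against ρ_sc separately.
Using ∫ x^{2j} ρ_sc = C_j = (1/(j+1)) C(2j, j) (Catalan numbers) and ∫ x^{2j+1} ρ_sc = 0 (odd monomials vanish by symmetry):
  i = 0 (even): a_0 · C_{0} = -2 · 1 = -2
  i = 1 (odd): ∫ x^1 ρ_sc = 0 (vanishes)
  i = 2 (even): a_2 · C_{1} = 2 · 1 = 2
  i = 3 (odd): ∫ x^3 ρ_sc = 0 (vanishes)
  i = 4 (even): a_4 · C_{2} = -3 · 2 = -6

Summing the contributions: ∫_{−2}^{2} p(x) ρ_sc(x) dx = (-2) + 2 + (-6) = -6.


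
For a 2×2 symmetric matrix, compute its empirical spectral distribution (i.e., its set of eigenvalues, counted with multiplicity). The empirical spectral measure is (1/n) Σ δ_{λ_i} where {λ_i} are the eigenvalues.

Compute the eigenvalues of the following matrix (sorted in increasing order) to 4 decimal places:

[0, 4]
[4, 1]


Since M is real symmetric, both eigenvalues are real; they are the roots of det(λI − M) = λ² − (tr M) λ + det M.
tr M = 0 + 1 = 1.
det M = 0·1 − 4² = 0 − 16 = -16.
Characteristic polynomial: λ² − λ − 16 = 0.
Discriminant Δ = (tr M)² − 4·det M = 1 − (-64) = 65; √Δ = 8.062258.
λ = (tr M ± √Δ)/2 = (1 ± 8.062258)/2, giving (tr M − √Δ)/2 = -3.5311 and (tr M + √Δ)/2 = 4.5311.

Eigenvalues sorted in increasing order: [-3.5311, 4.5311].


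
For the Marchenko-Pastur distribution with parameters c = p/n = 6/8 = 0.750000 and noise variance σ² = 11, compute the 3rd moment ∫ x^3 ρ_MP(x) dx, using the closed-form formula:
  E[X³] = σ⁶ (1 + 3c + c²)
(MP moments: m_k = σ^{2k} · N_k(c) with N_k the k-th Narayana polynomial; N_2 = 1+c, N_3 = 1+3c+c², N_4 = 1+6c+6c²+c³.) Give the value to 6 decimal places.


E[X³] = σ⁶ (1 + 3c + c²) (third MP moment). With σ² = 11 (so σ⁶ = 1331) and c = 6/8 = 0.750000: E[X³] = 1331 · (1 + 3·0.750000 + (0.750000)²) = 1331 · 3.812500.

So E[X^3] = 5074.437500.


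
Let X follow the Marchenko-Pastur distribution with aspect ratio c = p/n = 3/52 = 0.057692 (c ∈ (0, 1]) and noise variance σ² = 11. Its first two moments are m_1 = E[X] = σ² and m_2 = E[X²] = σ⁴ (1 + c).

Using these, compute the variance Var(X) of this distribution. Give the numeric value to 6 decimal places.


m_1 = E[X] = σ² = 11, so m_1² = 121.
m_2 = E[X²] = σ⁴ (1 + c) = 121 · (1 + 0.057692) = 121 · 1.057692 = 127.980769.
(Note m_2 − m_1² simplifies to c · σ⁴ = 0.057692 · 121.)

Var(X) = m_2 − m_1² = 127.980769 − 121 = 6.980769.


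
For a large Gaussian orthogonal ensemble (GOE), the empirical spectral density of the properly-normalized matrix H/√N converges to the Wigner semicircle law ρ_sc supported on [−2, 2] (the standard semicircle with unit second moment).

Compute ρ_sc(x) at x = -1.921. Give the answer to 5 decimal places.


ρ_sc(x) = (1/(2π)) √(4 − x²). With x = -1.921:
  4 − x² = 4 − (-1.921)² = 4 − 3.690241 = 0.309759.
  √(4 − x²) = 0.556560.
  1/(2π) = 0.159155.
  ρ_sc(-1.921) = 0.159155 · 0.556560 = 0.088579.

Rounded to 5 decimal places: ρ_sc(-1.921) ≈ 0.08858.


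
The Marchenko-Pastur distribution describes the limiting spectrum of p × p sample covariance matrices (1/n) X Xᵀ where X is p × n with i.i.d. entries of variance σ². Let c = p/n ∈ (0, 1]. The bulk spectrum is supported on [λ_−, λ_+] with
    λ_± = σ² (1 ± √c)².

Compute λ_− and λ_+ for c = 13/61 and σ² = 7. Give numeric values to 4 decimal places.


c = 13/61 = 0.213115; √c = 0.461644.
λ_− = σ² (1 − √c)² = 7 · (1 − 0.461644)² = 7 · (0.538356)² = 2.028794.
λ_+ = σ² (1 + √c)² = 7 · (1 + 0.461644)² = 7 · (1.461644)² = 14.954813.

Rounded to 4 decimal places: λ_− ≈ 2.0288, λ_+ ≈ 14.9548.


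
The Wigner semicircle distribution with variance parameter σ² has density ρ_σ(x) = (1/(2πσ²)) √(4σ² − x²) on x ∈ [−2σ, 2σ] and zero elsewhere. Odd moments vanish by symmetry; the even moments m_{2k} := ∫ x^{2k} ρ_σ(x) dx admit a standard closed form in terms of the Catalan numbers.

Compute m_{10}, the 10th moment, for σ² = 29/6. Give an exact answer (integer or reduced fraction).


By the scaled semicircle moment identity, m_{2k} = σ^{2k} · C_k with k = 5.
C_5 = (1/(k+1)) · C(2k, k) = (1/6) · C(10, 5) = (1/6) · 252 = 42.
σ^{2k} = (σ²)^k = (29/6)^5 = 20511149/7776.

Therefore m_{10} = σ^{10} · C_5 = (20511149/7776) · 42 = 143578043/1296.
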